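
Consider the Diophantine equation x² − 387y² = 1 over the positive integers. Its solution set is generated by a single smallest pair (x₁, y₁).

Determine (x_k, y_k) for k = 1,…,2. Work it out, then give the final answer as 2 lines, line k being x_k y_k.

3482 177
24248647 1232628

d=387: √d = [19; 1,2,19,2,1,38] (ℓ=6, even), read p_5/q_5
step 0: (19, 1)  from 19·(1,0) + (0,1)
step 1: (20, 1)  from 1·(19,1) + (1,0)
step 2: (59, 3)  from 2·(20,1) + (19,1)
…
step 4: (2341, 119)  from 2·(1141,58) + (59,3)
step 5: (3482, 177)  from 1·(2341,119) + (1141,58)
→ (3482, 177).  Check: 3482²=12124324, 387·177²=12124323, difference 1.
k=2:  x_2 = 3482·3482+387·177·177 = 24248647,  y_2 = 3482·177+177·3482 = 1232628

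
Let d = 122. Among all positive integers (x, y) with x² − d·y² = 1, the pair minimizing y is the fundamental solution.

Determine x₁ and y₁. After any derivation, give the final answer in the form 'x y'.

243 22

√122 = [11; 22, …], period ℓ=1 (odd) → k=1
step 0: (11, 1)  from 11·(1,0) + (0,1)
step 1: (243, 22)  from 22·(11,1) + (1,0)
→ (243, 22).  Check: 243²=59049, 122·22²=59048, difference 1.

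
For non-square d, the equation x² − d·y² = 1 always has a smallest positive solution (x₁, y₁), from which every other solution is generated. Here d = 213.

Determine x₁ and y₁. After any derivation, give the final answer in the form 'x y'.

194399 13320

√213 = [14; 1,1,2,6,1,8,1,6,2,1,1,28, …], period ℓ=12 (even) → k=11
step 0: (14, 1)  from 14·(1,0) + (0,1)
step 1: (15, 1)  from 1·(14,1) + (1,0)
…
step 6: (4787, 328)  from 8·(540,37) + (467,32)
…
step 9: (78825, 5401)  from 2·(36749,2518) + (5327,365)
step 10: (115574, 7919)  from 1·(78825,5401) + (36749,2518)
step 11: (194399, 13320)  from 1·(115574,7919) + (78825,5401)
(x₁, y₁) = (194399, 13320);  194399² − 213·13320² = 1 ✓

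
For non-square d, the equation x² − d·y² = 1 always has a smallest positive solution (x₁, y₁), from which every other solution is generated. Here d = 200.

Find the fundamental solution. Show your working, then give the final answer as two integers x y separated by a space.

√200 → a₀=14, period (7,28); ℓ=2 even so k=1
k=0  a_k=14  p_k/q_k = 14/1
k=1  a_k=7  p_k/q_k = 99/7
fundamental: x₁=99, y₁=7  (since 9801 − 200·49 = 1)

99 7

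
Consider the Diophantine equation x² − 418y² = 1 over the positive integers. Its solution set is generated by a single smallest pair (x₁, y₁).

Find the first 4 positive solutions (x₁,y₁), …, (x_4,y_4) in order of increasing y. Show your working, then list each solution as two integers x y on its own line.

√418 = [20; 2,4,20,4,2,40, …], period ℓ=6 (even) → k=5
i=0: a=20 ⇒ p=20, q=1
…
i=2: a=4 ⇒ p=184, q=9
…
i=4: a=4 ⇒ p=15068, q=737
i=5: a=2 ⇒ p=33857, q=1656
→ (33857, 1656).  Check: 33857²=1146296449, 418·1656²=1146296448, difference 1.
(33857+1656√418)^2 = 2292592897 + 112134384√418
(33857+1656√418)^3 = 155240635393601 + 7593067676520√418
(33857+1656√418)^4 = 10511964382749705217 + 514156984535740896√418

33857 1656
2292592897 112134384
155240635393601 7593067676520
10511964382749705217 514156984535740896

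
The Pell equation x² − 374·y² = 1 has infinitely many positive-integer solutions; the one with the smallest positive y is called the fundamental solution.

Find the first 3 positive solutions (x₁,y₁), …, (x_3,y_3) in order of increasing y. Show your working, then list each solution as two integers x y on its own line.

3365 174
22646449 1171020
152410598405 7880964426

√374 = [19; 2,1,18,1,2,38, …], period ℓ=6 (even) → k=5
k=0  a_k=19  p_k/q_k = 19/1
…
k=2  a_k=1  p_k/q_k = 58/3
…
k=4  a_k=1  p_k/q_k = 1141/59
k=5  a_k=2  p_k/q_k = 3365/174
(x₁, y₁) = (3365, 174);  3365² − 374·174² = 1 ✓
n=2: (3365,174)∘(3365,174) = (3365·3365+374·174·174, 3365·174+174·3365) = (22646449,1171020)
n=3: (22646449,1171020)∘(3365,174) = (3365·22646449+374·174·1171020, 3365·1171020+174·22646449) = (152410598405,7880964426)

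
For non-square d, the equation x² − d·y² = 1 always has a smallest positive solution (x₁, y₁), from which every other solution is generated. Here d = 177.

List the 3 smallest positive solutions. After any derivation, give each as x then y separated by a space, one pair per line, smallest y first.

62423 4692
7793261857 585777432
972957569736599 73131969270780

d=177: √d = [13; 3,3,2,8,2,3,3,26] (ℓ=8, even), read p_7/q_7
i=0: a=13 ⇒ p=13, q=1
i=1: a=3 ⇒ p=40, q=3
i=2: a=3 ⇒ p=133, q=10
…
i=5: a=2 ⇒ p=5468, q=411
i=6: a=3 ⇒ p=18985, q=1427
i=7: a=3 ⇒ p=62423, q=4692
→ (62423, 4692).  Check: 62423²=3896630929, 177·4692²=3896630928, difference 1.
(62423+4692√177)^2 = 7793261857 + 585777432√177
(62423+4692√177)^3 = 972957569736599 + 73131969270780√177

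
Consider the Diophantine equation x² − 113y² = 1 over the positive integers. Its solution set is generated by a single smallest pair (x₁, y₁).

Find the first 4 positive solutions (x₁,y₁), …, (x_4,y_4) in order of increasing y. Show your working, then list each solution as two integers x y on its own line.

1204353 113296
2900932297217 272896754976
6987493029899166849 657328051091107760
16830816386073401651890177 1583310020631184911403584

[10; 1,1,1,2,2,1,1,1,20] for √113; ℓ=9 ⇒ convergent index 17
step 0: (10, 1)  from 10·(1,0) + (0,1)
…
step 3: (32, 3)  from 1·(21,2) + (11,1)
step 4: (85, 8)  from 2·(32,3) + (21,2)
…
step 7: (489, 46)  from 1·(287,27) + (202,19)
step 8: (776, 73)  from 1·(489,46) + (287,27)
…
step 10: (16785, 1579)  from 1·(16009,1506) + (776,73)
step 11: (32794, 3085)  from 1·(16785,1579) + (16009,1506)
step 12: (49579, 4664)  from 1·(32794,3085) + (16785,1579)
…
step 14: (313483, 29490)  from 2·(131952,12413) + (49579,4664)
step 15: (445435, 41903)  from 1·(313483,29490) + (131952,12413)
step 16: (758918, 71393)  from 1·(445435,41903) + (313483,29490)
step 17: (1204353, 113296)  from 1·(758918,71393) + (445435,41903)
→ (1204353, 113296).  Check: 1204353²=1450466148609, 113·113296²=1450466148608, difference 1.
k=2:  x_2 = 1204353·1204353+113·113296·113296 = 2900932297217,  y_2 = 1204353·113296+113296·1204353 = 272896754976
k=3:  x_3 = 1204353·2900932297217+113·113296·272896754976 = 6987493029899166849,  y_3 = 1204353·272896754976+113296·2900932297217 = 657328051091107760
k=4:  x_4 = 1204353·6987493029899166849+113·113296·657328051091107760 = 16830816386073401651890177,  y_4 = 1204353·657328051091107760+113296·6987493029899166849 = 1583310020631184911403584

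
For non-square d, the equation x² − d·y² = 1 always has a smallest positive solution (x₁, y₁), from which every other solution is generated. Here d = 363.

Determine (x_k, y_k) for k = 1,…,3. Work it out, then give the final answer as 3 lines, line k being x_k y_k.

[19; 19,38] for √363; ℓ=2 ⇒ convergent index 1
i=0: a=19 ⇒ p=19, q=1
i=1: a=19 ⇒ p=362, q=19
fundamental: x₁=362, y₁=19  (since 131044 − 363·361 = 1)
n=2: (362,19)∘(362,19) = (362·362+363·19·19, 362·19+19·362) = (262087,13756)
n=3: (262087,13756)∘(362,19) = (362·262087+363·19·13756, 362·13756+19·262087) = (189750626,9959325)

362 19
262087 13756
189750626 9959325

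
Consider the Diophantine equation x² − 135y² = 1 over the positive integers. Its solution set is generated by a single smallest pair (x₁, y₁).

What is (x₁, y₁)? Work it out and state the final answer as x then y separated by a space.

√135 = [11; 1,1,1,1,1,1,1,22, …], period ℓ=8 (even) → k=7
k=0  a_k=11  p_k/q_k = 11/1
k=1  a_k=1  p_k/q_k = 12/1
…
k=3  a_k=1  p_k/q_k = 35/3
k=4  a_k=1  p_k/q_k = 58/5
…
k=6  a_k=1  p_k/q_k = 151/13
k=7  a_k=1  p_k/q_k = 244/21
→ (244, 21).  Check: 244²=59536, 135·21²=59535, difference 1.

244 21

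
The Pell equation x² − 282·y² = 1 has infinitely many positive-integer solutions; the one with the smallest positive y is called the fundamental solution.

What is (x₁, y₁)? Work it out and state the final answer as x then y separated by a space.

√282 → a₀=16, period (1,3,1,4,1,3,1,32); ℓ=8 even so k=7
i=0: a=16 ⇒ p=16, q=1
i=1: a=1 ⇒ p=17, q=1
i=2: a=3 ⇒ p=67, q=4
…
i=4: a=4 ⇒ p=403, q=24
i=5: a=1 ⇒ p=487, q=29
i=6: a=3 ⇒ p=1864, q=111
i=7: a=1 ⇒ p=2351, q=140
(x₁, y₁) = (2351, 140);  2351² − 282·140² = 1 ✓

2351 140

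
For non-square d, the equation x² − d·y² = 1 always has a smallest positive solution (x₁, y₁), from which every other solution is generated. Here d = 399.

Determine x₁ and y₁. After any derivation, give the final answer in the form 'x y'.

d=399: √d = [19; 1,38] (ℓ=2, even), read p_1/q_1
k=0  a_k=19  p_k/q_k = 19/1
k=1  a_k=1  p_k/q_k = 20/1
fundamental: x₁=20, y₁=1  (since 400 − 399·1 = 1)

20 1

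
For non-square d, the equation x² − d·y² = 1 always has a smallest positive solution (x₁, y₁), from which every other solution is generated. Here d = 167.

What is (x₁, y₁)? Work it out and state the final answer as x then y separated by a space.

168 13

[12; 1,11,1,24] for √167; ℓ=4 ⇒ convergent index 3
step 0: (12, 1)  from 12·(1,0) + (0,1)
step 1: (13, 1)  from 1·(12,1) + (1,0)
step 2: (155, 12)  from 11·(13,1) + (12,1)
step 3: (168, 13)  from 1·(155,12) + (13,1)
→ (168, 13).  Check: 168²=28224, 167·13²=28223, difference 1.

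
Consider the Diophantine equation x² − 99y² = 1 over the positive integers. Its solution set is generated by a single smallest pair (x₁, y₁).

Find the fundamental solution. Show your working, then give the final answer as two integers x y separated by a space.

10 1

d=99: √d = [9; 1,18] (ℓ=2, even), read p_1/q_1
a_0=9:  p_0=9·1+0=9,  q_0=9·0+1=1
a_1=1:  p_1=1·9+1=10,  q_1=1·1+0=1
fundamental: x₁=10, y₁=1  (since 100 − 99·1 = 1)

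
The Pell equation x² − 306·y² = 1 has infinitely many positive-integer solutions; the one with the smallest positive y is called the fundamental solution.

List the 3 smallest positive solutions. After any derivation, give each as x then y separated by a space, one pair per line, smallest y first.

35 2
2449 140
171395 9798

d=306: √d = [17; 2,34] (ℓ=2, even), read p_1/q_1
k=0  a_k=17  p_k/q_k = 17/1
k=1  a_k=2  p_k/q_k = 35/2
fundamental: x₁=35, y₁=2  (since 1225 − 306·4 = 1)
k=2:  x_2 = 35·35+306·2·2 = 2449,  y_2 = 35·2+2·35 = 140
k=3:  x_3 = 35·2449+306·2·140 = 171395,  y_3 = 35·140+2·2449 = 9798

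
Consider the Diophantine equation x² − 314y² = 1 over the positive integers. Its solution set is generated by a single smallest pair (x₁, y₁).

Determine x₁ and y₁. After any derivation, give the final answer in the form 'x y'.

392499 22150

√314 = [17; 1,2,1,1,2,1,34, …], period ℓ=7 (odd) → k=13
k=0  a_k=17  p_k/q_k = 17/1
…
k=2  a_k=2  p_k/q_k = 53/3
k=3  a_k=1  p_k/q_k = 71/4
k=4  a_k=1  p_k/q_k = 124/7
…
k=6  a_k=1  p_k/q_k = 443/25
k=7  a_k=34  p_k/q_k = 15381/868
…
k=9  a_k=2  p_k/q_k = 47029/2654
…
k=12  a_k=2  p_k/q_k = 282617/15949
k=13  a_k=1  p_k/q_k = 392499/22150
fundamental: x₁=392499, y₁=22150  (since 154055465001 − 314·490622500 = 1)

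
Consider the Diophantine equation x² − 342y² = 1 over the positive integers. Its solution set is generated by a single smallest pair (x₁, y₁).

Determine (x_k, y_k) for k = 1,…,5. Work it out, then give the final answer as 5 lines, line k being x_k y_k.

37 2
2737 148
202501 10950
14982337 810152
1108490437 59940298

d=342: √d = [18; 2,36] (ℓ=2, even), read p_1/q_1
i=0: a=18 ⇒ p=18, q=1
i=1: a=2 ⇒ p=37, q=2
→ (37, 2).  Check: 37²=1369, 342·2²=1368, difference 1.
(x_2, y_2) = (37·37 + 342·2·2, 37·2 + 2·37) = (2737, 148)
(x_3, y_3) = (37·2737 + 342·2·148, 37·148 + 2·2737) = (202501, 10950)
(x_4, y_4) = (37·202501 + 342·2·10950, 37·10950 + 2·202501) = (14982337, 810152)
(x_5, y_5) = (37·14982337 + 342·2·810152, 37·810152 + 2·14982337) = (1108490437, 59940298)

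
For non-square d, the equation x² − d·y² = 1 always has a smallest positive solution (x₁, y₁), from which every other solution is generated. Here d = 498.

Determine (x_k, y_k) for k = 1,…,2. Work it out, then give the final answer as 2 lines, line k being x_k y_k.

179777 8056
64639539457 2896567024

√498 → a₀=22, period (3,6,22,6,3,44); ℓ=6 even so k=5
k=0  a_k=22  p_k/q_k = 22/1
…
k=4  a_k=6  p_k/q_k = 56794/2545
k=5  a_k=3  p_k/q_k = 179777/8056
(x₁, y₁) = (179777, 8056);  179777² − 498·8056² = 1 ✓
(179777+8056√498)^2 = 64639539457 + 2896567024√498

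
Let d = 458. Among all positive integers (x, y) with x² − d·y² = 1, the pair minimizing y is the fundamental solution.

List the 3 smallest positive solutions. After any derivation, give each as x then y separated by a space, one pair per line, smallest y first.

d=458: √d = [21; 2,2,42] (ℓ=3, odd), read p_5/q_5
step 0: (21, 1)  from 21·(1,0) + (0,1)
step 1: (43, 2)  from 2·(21,1) + (1,0)
…
step 4: (9181, 429)  from 2·(4537,212) + (107,5)
step 5: (22899, 1070)  from 2·(9181,429) + (4537,212)
(x₁, y₁) = (22899, 1070);  22899² − 458·1070² = 1 ✓
n=2: (22899,1070)∘(22899,1070) = (22899·22899+458·1070·1070, 22899·1070+1070·22899) = (1048728401,49003860)
n=3: (1048728401,49003860)∘(22899,1070) = (22899·1048728401+458·1070·49003860, 22899·49003860+1070·1048728401) = (48029663286099,2244278779210)

22899 1070
1048728401 49003860
48029663286099 2244278779210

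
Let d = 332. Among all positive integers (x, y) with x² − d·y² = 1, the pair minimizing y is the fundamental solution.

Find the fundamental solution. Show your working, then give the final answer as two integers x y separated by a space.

√332 = [18; 4,1,1,8,1,1,4,36, …], period ℓ=8 (even) → k=7
a_0=18:  p_0=18·1+0=18,  q_0=18·0+1=1
a_1=4:  p_1=4·18+1=73,  q_1=4·1+0=4
…
a_5=1:  p_5=1·1403+164=1567,  q_5=1·77+9=86
a_6=1:  p_6=1·1567+1403=2970,  q_6=1·86+77=163
a_7=4:  p_7=4·2970+1567=13447,  q_7=4·163+86=738
(x₁, y₁) = (13447, 738);  13447² − 332·738² = 1 ✓

13447 738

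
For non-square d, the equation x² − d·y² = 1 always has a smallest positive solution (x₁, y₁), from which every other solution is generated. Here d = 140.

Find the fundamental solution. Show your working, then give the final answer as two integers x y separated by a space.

[11; 1,4,1,22] for √140; ℓ=4 ⇒ convergent index 3
k=0  a_k=11  p_k/q_k = 11/1
k=1  a_k=1  p_k/q_k = 12/1
k=2  a_k=4  p_k/q_k = 59/5
k=3  a_k=1  p_k/q_k = 71/6
→ (71, 6).  Check: 71²=5041, 140·6²=5040, difference 1.

71 6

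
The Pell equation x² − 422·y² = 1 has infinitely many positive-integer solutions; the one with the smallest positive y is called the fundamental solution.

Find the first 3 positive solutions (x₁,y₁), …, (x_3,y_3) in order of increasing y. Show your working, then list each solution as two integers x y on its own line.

7022501 341850
98631040590001 4801283933700
1385273162348638202501 67434042451384025550

[20; 1,1,5,2,1,…,1,1,40] for √422; ℓ=14 ⇒ convergent index 13
k=0  a_k=20  p_k/q_k = 20/1
…
k=2  a_k=1  p_k/q_k = 41/2
…
k=5  a_k=1  p_k/q_k = 719/35
…
k=7  a_k=20  p_k/q_k = 53719/2615
…
k=10  a_k=2  p_k/q_k = 598859/29152
…
k=12  a_k=1  p_k/q_k = 3810680/185501
k=13  a_k=1  p_k/q_k = 7022501/341850
fundamental: x₁=7022501, y₁=341850  (since 49315520295001 − 422·116861422500 = 1)
(x_2, y_2) = (7022501·7022501 + 422·341850·341850, 7022501·341850 + 341850·7022501) = (98631040590001, 4801283933700)
(x_3, y_3) = (7022501·98631040590001 + 422·341850·4801283933700, 7022501·4801283933700 + 341850·98631040590001) = (1385273162348638202501, 67434042451384025550)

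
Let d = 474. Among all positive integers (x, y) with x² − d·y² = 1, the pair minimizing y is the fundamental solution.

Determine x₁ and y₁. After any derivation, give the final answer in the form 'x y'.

193549 8890

[21; 1,3,2,1,1,…,3,1,42] for √474; ℓ=14 ⇒ convergent index 13
i=0: a=21 ⇒ p=21, q=1
i=1: a=1 ⇒ p=22, q=1
…
i=6: a=1 ⇒ p=762, q=35
…
i=11: a=2 ⇒ p=44218, q=2031
i=12: a=3 ⇒ p=149331, q=6859
i=13: a=1 ⇒ p=193549, q=8890
(x₁, y₁) = (193549, 8890);  193549² − 474·8890² = 1 ✓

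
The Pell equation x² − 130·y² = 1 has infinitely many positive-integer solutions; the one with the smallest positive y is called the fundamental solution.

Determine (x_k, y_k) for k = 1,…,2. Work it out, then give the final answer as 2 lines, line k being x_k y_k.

6499 570
84474001 7408860

[11; 2,2,22] for √130; ℓ=3 ⇒ convergent index 5
k=0  a_k=11  p_k/q_k = 11/1
…
k=4  a_k=2  p_k/q_k = 2611/229
k=5  a_k=2  p_k/q_k = 6499/570
fundamental: x₁=6499, y₁=570  (since 42237001 − 130·324900 = 1)
n=2: (6499,570)∘(6499,570) = (6499·6499+130·570·570, 6499·570+570·6499) = (84474001,7408860)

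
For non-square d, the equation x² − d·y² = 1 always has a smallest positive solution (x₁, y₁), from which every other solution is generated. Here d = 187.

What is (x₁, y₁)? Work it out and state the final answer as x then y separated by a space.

1682 123

√187 → a₀=13, period (1,2,13,2,1,26); ℓ=6 even so k=5
step 0: (13, 1)  from 13·(1,0) + (0,1)
…
step 2: (41, 3)  from 2·(14,1) + (13,1)
…
step 4: (1135, 83)  from 2·(547,40) + (41,3)
step 5: (1682, 123)  from 1·(1135,83) + (547,40)
(x₁, y₁) = (1682, 123);  1682² − 187·123² = 1 ✓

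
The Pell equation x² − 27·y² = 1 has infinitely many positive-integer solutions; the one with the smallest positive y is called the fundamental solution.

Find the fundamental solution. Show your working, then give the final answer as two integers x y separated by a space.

26 5

√27 = [5; 5,10, …], period ℓ=2 (even) → k=1
step 0: (5, 1)  from 5·(1,0) + (0,1)
step 1: (26, 5)  from 5·(5,1) + (1,0)
→ (26, 5).  Check: 26²=676, 27·5²=675, difference 1.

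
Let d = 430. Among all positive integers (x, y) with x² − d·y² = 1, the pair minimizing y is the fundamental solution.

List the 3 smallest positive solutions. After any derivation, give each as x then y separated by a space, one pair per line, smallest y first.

d=430: √d = [20; 1,2,1,3,1,…,2,1,40] (ℓ=14, even), read p_13/q_13
a_0=20:  p_0=20·1+0=20,  q_0=20·0+1=1
…
a_2=2:  p_2=2·21+20=62,  q_2=2·1+1=3
a_3=1:  p_3=1·62+21=83,  q_3=1·3+1=4
…
a_6=6:  p_6=6·394+311=2675,  q_6=6·19+15=129
…
a_8=6:  p_8=6·21794+2675=133439,  q_8=6·1051+129=6435
…
a_11=1:  p_11=1·599138+155233=754371,  q_11=1·28893+7486=36379
a_12=2:  p_12=2·754371+599138=2107880,  q_12=2·36379+28893=101651
a_13=1:  p_13=1·2107880+754371=2862251,  q_13=1·101651+36379=138030
→ (2862251, 138030).  Check: 2862251²=8192480787001, 430·138030²=8192480787000, difference 1.
(2862251+138030√430)^2 = 16384961574001 + 790153011060√430
(2862251+138030√430)^3 = 93795745300289010251 + 4523232492118854090√430

2862251 138030
16384961574001 790153011060
93795745300289010251 4523232492118854090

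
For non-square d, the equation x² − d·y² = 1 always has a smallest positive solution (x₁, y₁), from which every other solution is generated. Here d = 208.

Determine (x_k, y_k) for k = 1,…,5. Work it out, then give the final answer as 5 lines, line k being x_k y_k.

√208 → a₀=14, period (2,2,1,2,2,28); ℓ=6 even so k=5
i=0: a=14 ⇒ p=14, q=1
…
i=2: a=2 ⇒ p=72, q=5
i=3: a=1 ⇒ p=101, q=7
i=4: a=2 ⇒ p=274, q=19
i=5: a=2 ⇒ p=649, q=45
→ (649, 45).  Check: 649²=421201, 208·45²=421200, difference 1.
k=2:  x_2 = 649·649+208·45·45 = 842401,  y_2 = 649·45+45·649 = 58410
k=3:  x_3 = 649·842401+208·45·58410 = 1093435849,  y_3 = 649·58410+45·842401 = 75816135
k=4:  x_4 = 649·1093435849+208·45·75816135 = 1419278889601,  y_4 = 649·75816135+45·1093435849 = 98409284820
k=5:  x_5 = 649·1419278889601+208·45·98409284820 = 1842222905266249,  y_5 = 649·98409284820+45·1419278889601 = 127735175880225

649 45
842401 58410
1093435849 75816135
1419278889601 98409284820
1842222905266249 127735175880225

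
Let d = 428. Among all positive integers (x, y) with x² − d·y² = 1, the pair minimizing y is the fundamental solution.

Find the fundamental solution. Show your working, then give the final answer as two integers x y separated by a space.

√428 → a₀=20, period (1,2,4,1,5,10,5,1,4,2,1,40); ℓ=12 even so k=11
i=0: a=20 ⇒ p=20, q=1
i=1: a=1 ⇒ p=21, q=1
i=2: a=2 ⇒ p=62, q=3
i=3: a=4 ⇒ p=269, q=13
…
i=5: a=5 ⇒ p=1924, q=93
i=6: a=10 ⇒ p=19571, q=946
i=7: a=5 ⇒ p=99779, q=4823
…
i=9: a=4 ⇒ p=577179, q=27899
i=10: a=2 ⇒ p=1273708, q=61567
i=11: a=1 ⇒ p=1850887, q=89466
(x₁, y₁) = (1850887, 89466);  1850887² − 428·89466² = 1 ✓

1850887 89466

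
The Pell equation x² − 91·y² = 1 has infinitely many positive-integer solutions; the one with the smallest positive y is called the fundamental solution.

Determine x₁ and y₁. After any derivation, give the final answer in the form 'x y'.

d=91: √d = [9; 1,1,5,1,5,1,1,18] (ℓ=8, even), read p_7/q_7
i=0: a=9 ⇒ p=9, q=1
…
i=2: a=1 ⇒ p=19, q=2
…
i=5: a=5 ⇒ p=725, q=76
i=6: a=1 ⇒ p=849, q=89
i=7: a=1 ⇒ p=1574, q=165
(x₁, y₁) = (1574, 165);  1574² − 91·165² = 1 ✓

1574 165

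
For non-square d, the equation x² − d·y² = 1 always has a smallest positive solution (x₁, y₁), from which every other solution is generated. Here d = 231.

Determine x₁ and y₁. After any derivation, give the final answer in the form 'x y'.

√231 = [15; 5,30, …], period ℓ=2 (even) → k=1
k=0  a_k=15  p_k/q_k = 15/1
k=1  a_k=5  p_k/q_k = 76/5
→ (76, 5).  Check: 76²=5776, 231·5²=5775, difference 1.

76 5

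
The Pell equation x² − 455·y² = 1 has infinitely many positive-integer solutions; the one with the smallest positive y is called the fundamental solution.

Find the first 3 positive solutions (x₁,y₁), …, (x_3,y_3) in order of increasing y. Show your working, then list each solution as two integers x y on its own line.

√455 = [21; 3,42, …], period ℓ=2 (even) → k=1
k=0  a_k=21  p_k/q_k = 21/1
k=1  a_k=3  p_k/q_k = 64/3
fundamental: x₁=64, y₁=3  (since 4096 − 455·9 = 1)
n=2: (64,3)∘(64,3) = (64·64+455·3·3, 64·3+3·64) = (8191,384)
n=3: (8191,384)∘(64,3) = (64·8191+455·3·384, 64·384+3·8191) = (1048384,49149)

64 3
8191 384
1048384 49149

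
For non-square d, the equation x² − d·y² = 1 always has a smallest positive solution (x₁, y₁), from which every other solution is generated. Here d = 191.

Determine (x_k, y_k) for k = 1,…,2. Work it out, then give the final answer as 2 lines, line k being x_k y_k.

8994000 650783
161784071999999 11706284604000

[13; 1,4,1,1,3,…,4,1,26] for √191; ℓ=16 ⇒ convergent index 15
k=0  a_k=13  p_k/q_k = 13/1
k=1  a_k=1  p_k/q_k = 14/1
…
k=4  a_k=1  p_k/q_k = 152/11
k=5  a_k=3  p_k/q_k = 539/39
k=6  a_k=2  p_k/q_k = 1230/89
k=7  a_k=2  p_k/q_k = 2999/217
k=8  a_k=13  p_k/q_k = 40217/2910
k=9  a_k=2  p_k/q_k = 83433/6037
k=10  a_k=2  p_k/q_k = 207083/14984
k=11  a_k=3  p_k/q_k = 704682/50989
k=12  a_k=1  p_k/q_k = 911765/65973
k=13  a_k=1  p_k/q_k = 1616447/116962
k=14  a_k=4  p_k/q_k = 7377553/533821
k=15  a_k=1  p_k/q_k = 8994000/650783
→ (8994000, 650783).  Check: 8994000²=80892036000000, 191·650783²=80892035999999, difference 1.
n=2: (8994000,650783)∘(8994000,650783) = (8994000·8994000+191·650783·650783, 8994000·650783+650783·8994000) = (161784071999999,11706284604000)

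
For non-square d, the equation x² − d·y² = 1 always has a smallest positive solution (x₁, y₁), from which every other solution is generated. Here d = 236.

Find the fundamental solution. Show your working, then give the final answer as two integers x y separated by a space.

d=236: √d = [15; 2,1,3,5,1,6,1,5,3,1,2,30] (ℓ=12, even), read p_11/q_11
a_0=15:  p_0=15·1+0=15,  q_0=15·0+1=1
…
a_6=6:  p_6=6·1060+891=7251,  q_6=6·69+58=472
…
a_10=1:  p_10=1·154729+48806=203535,  q_10=1·10072+3177=13249
a_11=2:  p_11=2·203535+154729=561799,  q_11=2·13249+10072=36570
→ (561799, 36570).  Check: 561799²=315618116401, 236·36570²=315618116400, difference 1.

561799 36570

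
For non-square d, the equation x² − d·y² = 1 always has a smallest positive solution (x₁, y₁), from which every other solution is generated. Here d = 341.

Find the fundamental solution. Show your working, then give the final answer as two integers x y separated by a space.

√341 → a₀=18, period (2,6,1,8,2,…,6,2,36); ℓ=14 even so k=13
i=0: a=18 ⇒ p=18, q=1
…
i=3: a=1 ⇒ p=277, q=15
i=4: a=8 ⇒ p=2456, q=133
…
i=6: a=1 ⇒ p=7645, q=414
i=7: a=2 ⇒ p=20479, q=1109
…
i=9: a=2 ⇒ p=76727, q=4155
i=10: a=8 ⇒ p=641940, q=34763
i=11: a=1 ⇒ p=718667, q=38918
i=12: a=6 ⇒ p=4953942, q=268271
i=13: a=2 ⇒ p=10626551, q=575460
(x₁, y₁) = (10626551, 575460);  10626551² − 341·575460² = 1 ✓

10626551 575460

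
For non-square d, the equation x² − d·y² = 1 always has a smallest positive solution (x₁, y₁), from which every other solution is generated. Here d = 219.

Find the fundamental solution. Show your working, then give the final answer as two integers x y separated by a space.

74 5

√219 = [14; 1,3,1,28, …], period ℓ=4 (even) → k=3
a_0=14:  p_0=14·1+0=14,  q_0=14·0+1=1
…
a_2=3:  p_2=3·15+14=59,  q_2=3·1+1=4
a_3=1:  p_3=1·59+15=74,  q_3=1·4+1=5
fundamental: x₁=74, y₁=5  (since 5476 − 219·25 = 1)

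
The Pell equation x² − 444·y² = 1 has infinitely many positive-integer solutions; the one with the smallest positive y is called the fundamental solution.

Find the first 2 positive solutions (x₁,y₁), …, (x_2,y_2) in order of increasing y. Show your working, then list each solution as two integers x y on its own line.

[21; 14,42] for √444; ℓ=2 ⇒ convergent index 1
a_0=21:  p_0=21·1+0=21,  q_0=21·0+1=1
a_1=14:  p_1=14·21+1=295,  q_1=14·1+0=14
→ (295, 14).  Check: 295²=87025, 444·14²=87024, difference 1.
k=2:  x_2 = 295·295+444·14·14 = 174049,  y_2 = 295·14+14·295 = 8260

295 14
174049 8260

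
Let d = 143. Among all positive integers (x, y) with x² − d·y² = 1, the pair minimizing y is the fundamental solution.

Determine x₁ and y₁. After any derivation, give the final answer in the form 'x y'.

[11; 1,22] for √143; ℓ=2 ⇒ convergent index 1
k=0  a_k=11  p_k/q_k = 11/1
k=1  a_k=1  p_k/q_k = 12/1
fundamental: x₁=12, y₁=1  (since 144 − 143·1 = 1)

12 1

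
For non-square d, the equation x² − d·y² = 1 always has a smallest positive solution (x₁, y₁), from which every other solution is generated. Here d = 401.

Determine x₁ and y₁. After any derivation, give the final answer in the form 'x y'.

d=401: √d = [20; 40] (ℓ=1, odd), read p_1/q_1
a_0=20:  p_0=20·1+0=20,  q_0=20·0+1=1
a_1=40:  p_1=40·20+1=801,  q_1=40·1+0=40
→ (801, 40).  Check: 801²=641601, 401·40²=641600, difference 1.

801 40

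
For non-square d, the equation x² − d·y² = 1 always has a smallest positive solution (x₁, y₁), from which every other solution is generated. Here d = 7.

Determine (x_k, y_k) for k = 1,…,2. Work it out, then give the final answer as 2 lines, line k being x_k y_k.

8 3
127 48

[2; 1,1,1,4] for √7; ℓ=4 ⇒ convergent index 3
a_0=2:  p_0=2·1+0=2,  q_0=2·0+1=1
a_1=1:  p_1=1·2+1=3,  q_1=1·1+0=1
a_2=1:  p_2=1·3+2=5,  q_2=1·1+1=2
a_3=1:  p_3=1·5+3=8,  q_3=1·2+1=3
(x₁, y₁) = (8, 3);  8² − 7·3² = 1 ✓
n=2: (8,3)∘(8,3) = (8·8+7·3·3, 8·3+3·8) = (127,48)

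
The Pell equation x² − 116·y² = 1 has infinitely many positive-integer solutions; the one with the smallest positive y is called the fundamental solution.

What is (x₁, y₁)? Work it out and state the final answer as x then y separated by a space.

√116 → a₀=10, period (1,3,2,1,4,1,2,3,1,20); ℓ=10 even so k=9
k=0  a_k=10  p_k/q_k = 10/1
k=1  a_k=1  p_k/q_k = 11/1
k=2  a_k=3  p_k/q_k = 43/4
…
k=4  a_k=1  p_k/q_k = 140/13
k=5  a_k=4  p_k/q_k = 657/61
…
k=7  a_k=2  p_k/q_k = 2251/209
k=8  a_k=3  p_k/q_k = 7550/701
k=9  a_k=1  p_k/q_k = 9801/910
fundamental: x₁=9801, y₁=910  (since 96059601 − 116·828100 = 1)

9801 910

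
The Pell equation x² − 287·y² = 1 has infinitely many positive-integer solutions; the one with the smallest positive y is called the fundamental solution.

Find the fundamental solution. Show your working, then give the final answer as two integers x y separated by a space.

[16; 1,15,1,32] for √287; ℓ=4 ⇒ convergent index 3
i=0: a=16 ⇒ p=16, q=1
i=1: a=1 ⇒ p=17, q=1
i=2: a=15 ⇒ p=271, q=16
i=3: a=1 ⇒ p=288, q=17
→ (288, 17).  Check: 288²=82944, 287·17²=82943, difference 1.

288 17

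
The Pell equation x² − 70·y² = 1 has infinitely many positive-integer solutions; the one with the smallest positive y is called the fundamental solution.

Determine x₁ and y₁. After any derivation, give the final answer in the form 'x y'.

251 30

√70 = [8; 2,1,2,1,2,16, …], period ℓ=6 (even) → k=5
a_0=8:  p_0=8·1+0=8,  q_0=8·0+1=1
…
a_2=1:  p_2=1·17+8=25,  q_2=1·2+1=3
…
a_4=1:  p_4=1·67+25=92,  q_4=1·8+3=11
a_5=2:  p_5=2·92+67=251,  q_5=2·11+8=30
fundamental: x₁=251, y₁=30  (since 63001 − 70·900 = 1)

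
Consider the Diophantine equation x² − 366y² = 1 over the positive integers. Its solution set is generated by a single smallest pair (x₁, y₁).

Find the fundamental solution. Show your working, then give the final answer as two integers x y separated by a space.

d=366: √d = [19; 7,1,1,1,2,12,2,1,1,1,7,38] (ℓ=12, even), read p_11/q_11
i=0: a=19 ⇒ p=19, q=1
i=1: a=7 ⇒ p=134, q=7
…
i=4: a=1 ⇒ p=440, q=23
…
i=6: a=12 ⇒ p=14444, q=755
i=7: a=2 ⇒ p=30055, q=1571
…
i=10: a=1 ⇒ p=119053, q=6223
i=11: a=7 ⇒ p=907925, q=47458
(x₁, y₁) = (907925, 47458);  907925² − 366·47458² = 1 ✓

907925 47458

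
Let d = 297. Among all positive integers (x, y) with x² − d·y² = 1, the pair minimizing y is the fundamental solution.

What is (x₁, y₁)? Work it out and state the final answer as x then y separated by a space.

48599 2820

d=297: √d = [17; 4,3,1,1,2,1,1,3,4,34] (ℓ=10, even), read p_9/q_9
i=0: a=17 ⇒ p=17, q=1
i=1: a=4 ⇒ p=69, q=4
i=2: a=3 ⇒ p=224, q=13
i=3: a=1 ⇒ p=293, q=17
i=4: a=1 ⇒ p=517, q=30
i=5: a=2 ⇒ p=1327, q=77
…
i=7: a=1 ⇒ p=3171, q=184
i=8: a=3 ⇒ p=11357, q=659
i=9: a=4 ⇒ p=48599, q=2820
(x₁, y₁) = (48599, 2820);  48599² − 297·2820² = 1 ✓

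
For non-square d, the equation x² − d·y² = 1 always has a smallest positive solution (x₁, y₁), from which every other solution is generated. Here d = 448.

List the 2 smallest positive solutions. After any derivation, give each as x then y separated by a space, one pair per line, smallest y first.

√448 = [21; 6,42, …], period ℓ=2 (even) → k=1
a_0=21:  p_0=21·1+0=21,  q_0=21·0+1=1
a_1=6:  p_1=6·21+1=127,  q_1=6·1+0=6
fundamental: x₁=127, y₁=6  (since 16129 − 448·36 = 1)
(127+6√448)^2 = 32257 + 1524√448

127 6
32257 1524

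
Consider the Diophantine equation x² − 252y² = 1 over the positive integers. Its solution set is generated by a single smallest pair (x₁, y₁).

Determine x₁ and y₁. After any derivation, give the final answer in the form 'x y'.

127 8

d=252: √d = [15; 1,6,1,30] (ℓ=4, even), read p_3/q_3
k=0  a_k=15  p_k/q_k = 15/1
k=1  a_k=1  p_k/q_k = 16/1
k=2  a_k=6  p_k/q_k = 111/7
k=3  a_k=1  p_k/q_k = 127/8
→ (127, 8).  Check: 127²=16129, 252·8²=16128, difference 1.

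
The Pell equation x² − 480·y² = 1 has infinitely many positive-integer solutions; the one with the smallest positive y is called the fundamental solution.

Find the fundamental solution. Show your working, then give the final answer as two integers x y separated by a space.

241 11

[21; 1,9,1,42] for √480; ℓ=4 ⇒ convergent index 3
step 0: (21, 1)  from 21·(1,0) + (0,1)
…
step 2: (219, 10)  from 9·(22,1) + (21,1)
step 3: (241, 11)  from 1·(219,10) + (22,1)
(x₁, y₁) = (241, 11);  241² − 480·11² = 1 ✓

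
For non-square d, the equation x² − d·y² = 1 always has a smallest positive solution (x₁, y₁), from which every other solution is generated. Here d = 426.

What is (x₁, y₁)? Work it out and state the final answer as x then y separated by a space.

88751 4300

√426 → a₀=20, period (1,1,1,3,2,6,2,3,1,1,1,40); ℓ=12 even so k=11
i=0: a=20 ⇒ p=20, q=1
i=1: a=1 ⇒ p=21, q=1
…
i=6: a=6 ⇒ p=3323, q=161
…
i=9: a=1 ⇒ p=31971, q=1549
i=10: a=1 ⇒ p=56780, q=2751
i=11: a=1 ⇒ p=88751, q=4300
fundamental: x₁=88751, y₁=4300  (since 7876740001 − 426·18490000 = 1)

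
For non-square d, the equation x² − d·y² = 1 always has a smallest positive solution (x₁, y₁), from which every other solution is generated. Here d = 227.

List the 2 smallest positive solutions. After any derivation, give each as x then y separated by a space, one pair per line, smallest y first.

226 15
102151 6780

d=227: √d = [15; 15,30] (ℓ=2, even), read p_1/q_1
step 0: (15, 1)  from 15·(1,0) + (0,1)
step 1: (226, 15)  from 15·(15,1) + (1,0)
fundamental: x₁=226, y₁=15  (since 51076 − 227·225 = 1)
(226+15√227)^2 = 102151 + 6780√227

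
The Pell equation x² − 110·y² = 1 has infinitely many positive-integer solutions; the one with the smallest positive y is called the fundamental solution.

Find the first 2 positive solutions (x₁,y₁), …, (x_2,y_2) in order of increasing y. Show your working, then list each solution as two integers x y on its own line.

√110 = [10; 2,20, …], period ℓ=2 (even) → k=1
step 0: (10, 1)  from 10·(1,0) + (0,1)
step 1: (21, 2)  from 2·(10,1) + (1,0)
→ (21, 2).  Check: 21²=441, 110·2²=440, difference 1.
n=2: (21,2)∘(21,2) = (21·21+110·2·2, 21·2+2·21) = (881,84)

21 2
881 84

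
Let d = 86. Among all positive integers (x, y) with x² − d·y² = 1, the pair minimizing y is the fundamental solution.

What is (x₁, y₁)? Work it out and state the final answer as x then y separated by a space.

√86 → a₀=9, period (3,1,1,1,8,1,1,1,3,18); ℓ=10 even so k=9
step 0: (9, 1)  from 9·(1,0) + (0,1)
step 1: (28, 3)  from 3·(9,1) + (1,0)
…
step 4: (102, 11)  from 1·(65,7) + (37,4)
step 5: (881, 95)  from 8·(102,11) + (65,7)
step 6: (983, 106)  from 1·(881,95) + (102,11)
step 7: (1864, 201)  from 1·(983,106) + (881,95)
step 8: (2847, 307)  from 1·(1864,201) + (983,106)
step 9: (10405, 1122)  from 3·(2847,307) + (1864,201)
fundamental: x₁=10405, y₁=1122  (since 108264025 − 86·1258884 = 1)

10405 1122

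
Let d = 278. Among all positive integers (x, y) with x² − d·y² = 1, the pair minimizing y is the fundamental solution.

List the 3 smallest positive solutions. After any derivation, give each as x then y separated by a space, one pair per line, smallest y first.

2501 150
12510001 750300
62575022501 3753000450

√278 → a₀=16, period (1,2,16,2,1,32); ℓ=6 even so k=5
i=0: a=16 ⇒ p=16, q=1
i=1: a=1 ⇒ p=17, q=1
i=2: a=2 ⇒ p=50, q=3
i=3: a=16 ⇒ p=817, q=49
i=4: a=2 ⇒ p=1684, q=101
i=5: a=1 ⇒ p=2501, q=150
fundamental: x₁=2501, y₁=150  (since 6255001 − 278·22500 = 1)
(x_2, y_2) = (2501·2501 + 278·150·150, 2501·150 + 150·2501) = (12510001, 750300)
(x_3, y_3) = (2501·12510001 + 278·150·750300, 2501·750300 + 150·12510001) = (62575022501, 3753000450)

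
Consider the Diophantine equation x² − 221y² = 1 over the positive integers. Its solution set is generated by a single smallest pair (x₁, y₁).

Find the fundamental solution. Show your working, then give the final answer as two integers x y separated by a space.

[14; 1,6,2,6,1,28] for √221; ℓ=6 ⇒ convergent index 5
a_0=14:  p_0=14·1+0=14,  q_0=14·0+1=1
a_1=1:  p_1=1·14+1=15,  q_1=1·1+0=1
a_2=6:  p_2=6·15+14=104,  q_2=6·1+1=7
a_3=2:  p_3=2·104+15=223,  q_3=2·7+1=15
a_4=6:  p_4=6·223+104=1442,  q_4=6·15+7=97
a_5=1:  p_5=1·1442+223=1665,  q_5=1·97+15=112
(x₁, y₁) = (1665, 112);  1665² − 221·112² = 1 ✓

1665 112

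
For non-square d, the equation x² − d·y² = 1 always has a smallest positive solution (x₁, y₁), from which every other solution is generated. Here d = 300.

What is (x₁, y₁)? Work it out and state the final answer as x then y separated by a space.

1351 78

d=300: √d = [17; 3,8,3,34] (ℓ=4, even), read p_3/q_3
k=0  a_k=17  p_k/q_k = 17/1
k=1  a_k=3  p_k/q_k = 52/3
k=2  a_k=8  p_k/q_k = 433/25
k=3  a_k=3  p_k/q_k = 1351/78
fundamental: x₁=1351, y₁=78  (since 1825201 − 300·6084 = 1)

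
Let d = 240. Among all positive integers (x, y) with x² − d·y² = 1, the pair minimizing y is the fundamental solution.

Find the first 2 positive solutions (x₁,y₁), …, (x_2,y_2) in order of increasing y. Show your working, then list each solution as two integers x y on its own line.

√240 → a₀=15, period (2,30); ℓ=2 even so k=1
step 0: (15, 1)  from 15·(1,0) + (0,1)
step 1: (31, 2)  from 2·(15,1) + (1,0)
→ (31, 2).  Check: 31²=961, 240·2²=960, difference 1.
n=2: (31,2)∘(31,2) = (31·31+240·2·2, 31·2+2·31) = (1921,124)

31 2
1921 124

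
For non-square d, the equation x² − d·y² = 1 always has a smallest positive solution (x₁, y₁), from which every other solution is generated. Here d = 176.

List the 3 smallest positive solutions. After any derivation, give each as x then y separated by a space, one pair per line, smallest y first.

199 15
79201 5970
31521799 2376045

d=176: √d = [13; 3,1,3,26] (ℓ=4, even), read p_3/q_3
step 0: (13, 1)  from 13·(1,0) + (0,1)
step 1: (40, 3)  from 3·(13,1) + (1,0)
step 2: (53, 4)  from 1·(40,3) + (13,1)
step 3: (199, 15)  from 3·(53,4) + (40,3)
(x₁, y₁) = (199, 15);  199² − 176·15² = 1 ✓
n=2: (199,15)∘(199,15) = (199·199+176·15·15, 199·15+15·199) = (79201,5970)
n=3: (79201,5970)∘(199,15) = (199·79201+176·15·5970, 199·5970+15·79201) = (31521799,2376045)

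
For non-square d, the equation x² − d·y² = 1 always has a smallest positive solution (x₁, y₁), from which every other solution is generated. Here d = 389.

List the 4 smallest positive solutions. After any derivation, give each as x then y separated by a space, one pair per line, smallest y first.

3287049 166660
21609382256801 1095639172680
142062196675667653449 7202839293837075980
933930803041091759821507201 47352171395934637886793360

[19; 1,2,1,1,1,1,2,1,38] for √389; ℓ=9 ⇒ convergent index 17
step 0: (19, 1)  from 19·(1,0) + (0,1)
step 1: (20, 1)  from 1·(19,1) + (1,0)
…
step 3: (79, 4)  from 1·(59,3) + (20,1)
step 4: (138, 7)  from 1·(79,4) + (59,3)
step 5: (217, 11)  from 1·(138,7) + (79,4)
step 6: (355, 18)  from 1·(217,11) + (138,7)
step 7: (927, 47)  from 2·(355,18) + (217,11)
step 8: (1282, 65)  from 1·(927,47) + (355,18)
step 9: (49643, 2517)  from 38·(1282,65) + (927,47)
step 10: (50925, 2582)  from 1·(49643,2517) + (1282,65)
…
step 13: (353911, 17944)  from 1·(202418,10263) + (151493,7681)
step 14: (556329, 28207)  from 1·(353911,17944) + (202418,10263)
…
step 16: (2376809, 120509)  from 2·(910240,46151) + (556329,28207)
step 17: (3287049, 166660)  from 1·(2376809,120509) + (910240,46151)
→ (3287049, 166660).  Check: 3287049²=10804691128401, 389·166660²=10804691128400, difference 1.
(x_2, y_2) = (3287049·3287049 + 389·166660·166660, 3287049·166660 + 166660·3287049) = (21609382256801, 1095639172680)
(x_3, y_3) = (3287049·21609382256801 + 389·166660·1095639172680, 3287049·1095639172680 + 166660·21609382256801) = (142062196675667653449, 7202839293837075980)
(x_4, y_4) = (3287049·142062196675667653449 + 389·166660·7202839293837075980, 3287049·7202839293837075980 + 166660·142062196675667653449) = (933930803041091759821507201, 47352171395934637886793360)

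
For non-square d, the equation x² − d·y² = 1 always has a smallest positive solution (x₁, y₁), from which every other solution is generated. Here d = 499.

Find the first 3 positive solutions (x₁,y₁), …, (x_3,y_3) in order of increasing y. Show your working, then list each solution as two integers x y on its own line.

4490 201
40320199 1804980
362075382530 16208720199

√499 = [22; 2,1,21,1,2,44, …], period ℓ=6 (even) → k=5
i=0: a=22 ⇒ p=22, q=1
…
i=3: a=21 ⇒ p=1452, q=65
i=4: a=1 ⇒ p=1519, q=68
i=5: a=2 ⇒ p=4490, q=201
→ (4490, 201).  Check: 4490²=20160100, 499·201²=20160099, difference 1.
(x_2, y_2) = (4490·4490 + 499·201·201, 4490·201 + 201·4490) = (40320199, 1804980)
(x_3, y_3) = (4490·40320199 + 499·201·1804980, 4490·1804980 + 201·40320199) = (362075382530, 16208720199)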